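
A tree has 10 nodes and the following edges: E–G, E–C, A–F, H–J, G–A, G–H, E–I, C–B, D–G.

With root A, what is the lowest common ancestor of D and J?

D's ancestor chain is D, G, A and J's is J, H, G, A; they first meet at G.

G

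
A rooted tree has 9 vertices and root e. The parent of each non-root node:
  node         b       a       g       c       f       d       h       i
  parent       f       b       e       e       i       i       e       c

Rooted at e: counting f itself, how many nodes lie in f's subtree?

3

Descendants of f (including itself): f, b, a. That's 3.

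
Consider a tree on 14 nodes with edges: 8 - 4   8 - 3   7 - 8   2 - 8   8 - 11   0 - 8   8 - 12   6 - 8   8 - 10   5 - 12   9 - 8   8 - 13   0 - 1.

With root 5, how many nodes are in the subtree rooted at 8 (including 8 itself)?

12

8's subtree: {8, 7, 2, 11, 0, 6, 4, 9, 10, 13, 3, 1}, size 12.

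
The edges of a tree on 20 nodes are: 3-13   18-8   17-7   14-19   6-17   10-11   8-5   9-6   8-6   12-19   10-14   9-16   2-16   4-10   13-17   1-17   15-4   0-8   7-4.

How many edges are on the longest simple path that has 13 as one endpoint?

The node farthest from 13 is 12, via 13-17-7-4-10-14-19-12 — 7 edges.

7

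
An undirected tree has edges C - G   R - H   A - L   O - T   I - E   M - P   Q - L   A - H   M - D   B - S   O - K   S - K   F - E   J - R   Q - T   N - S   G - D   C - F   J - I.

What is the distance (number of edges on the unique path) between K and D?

14

K – O – T – Q – L – A – H – R – J – I – E – F – C – G – D: 14 edges.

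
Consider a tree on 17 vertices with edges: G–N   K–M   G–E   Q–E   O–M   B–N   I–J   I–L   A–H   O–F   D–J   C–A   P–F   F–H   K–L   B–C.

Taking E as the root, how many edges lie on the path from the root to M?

9

Climbing from M to the root: M → O → F → H → A → C → B → N → G → E. That's 9 steps.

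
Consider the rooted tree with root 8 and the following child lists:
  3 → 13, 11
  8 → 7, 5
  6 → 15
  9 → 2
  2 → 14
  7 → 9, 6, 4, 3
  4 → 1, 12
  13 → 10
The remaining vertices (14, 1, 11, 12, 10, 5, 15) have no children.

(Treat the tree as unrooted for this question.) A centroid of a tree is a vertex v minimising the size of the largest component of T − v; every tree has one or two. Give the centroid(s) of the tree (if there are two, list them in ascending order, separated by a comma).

Removing 7 splits the tree into components of sizes 4, 3, 3, 2, 2; the largest is 4 ≤ ⌊15/2⌋ = 7.
No neighbour of 7 does as well, so 7 is the unique centroid.

7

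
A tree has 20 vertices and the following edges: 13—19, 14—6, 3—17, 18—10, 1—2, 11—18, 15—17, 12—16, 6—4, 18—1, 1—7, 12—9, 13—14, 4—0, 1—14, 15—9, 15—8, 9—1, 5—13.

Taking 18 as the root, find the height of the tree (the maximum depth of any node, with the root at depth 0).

5

0 sits deepest: 18–1–14–6–4–0 — 5 edges from the root.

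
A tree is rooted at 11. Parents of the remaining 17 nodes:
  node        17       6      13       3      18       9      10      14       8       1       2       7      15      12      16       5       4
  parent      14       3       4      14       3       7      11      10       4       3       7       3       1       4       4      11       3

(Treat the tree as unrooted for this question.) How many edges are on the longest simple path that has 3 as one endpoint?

The node farthest from 3 is 5, via 3-14-10-11-5 — 4 edges.

4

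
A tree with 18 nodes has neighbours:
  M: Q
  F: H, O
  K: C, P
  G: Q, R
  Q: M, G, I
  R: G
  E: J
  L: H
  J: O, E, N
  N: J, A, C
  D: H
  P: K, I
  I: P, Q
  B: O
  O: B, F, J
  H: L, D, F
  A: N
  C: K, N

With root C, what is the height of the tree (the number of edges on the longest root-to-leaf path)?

6

A deepest node is D, reached by C → N → J → O → F → H → D.
That path has 6 edges, so the height is 6.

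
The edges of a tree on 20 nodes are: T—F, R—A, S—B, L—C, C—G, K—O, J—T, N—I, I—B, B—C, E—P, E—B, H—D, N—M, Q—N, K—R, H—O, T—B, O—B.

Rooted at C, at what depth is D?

C–B–O–H–D — 4 edges.

4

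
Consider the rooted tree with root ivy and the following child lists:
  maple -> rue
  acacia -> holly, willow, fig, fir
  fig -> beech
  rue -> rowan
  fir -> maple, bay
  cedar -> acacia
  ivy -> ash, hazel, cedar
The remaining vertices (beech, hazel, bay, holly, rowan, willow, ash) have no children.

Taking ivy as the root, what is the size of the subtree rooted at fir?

5

Descendants of fir (including itself): fir, maple, bay, rue, rowan. That's 5.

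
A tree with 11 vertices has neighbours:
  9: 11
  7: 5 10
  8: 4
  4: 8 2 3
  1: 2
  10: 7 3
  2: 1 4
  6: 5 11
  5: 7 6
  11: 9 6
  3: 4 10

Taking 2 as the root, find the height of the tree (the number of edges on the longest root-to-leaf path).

8

A deepest node is 9, reached by 2 – 4 – 3 – 10 – 7 – 5 – 6 – 11 – 9.
That path has 8 edges, so the height is 8.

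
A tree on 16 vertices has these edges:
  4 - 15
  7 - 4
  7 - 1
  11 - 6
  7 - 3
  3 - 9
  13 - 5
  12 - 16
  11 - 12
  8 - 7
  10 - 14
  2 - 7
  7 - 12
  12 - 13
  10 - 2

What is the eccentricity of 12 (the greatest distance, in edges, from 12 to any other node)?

Distances from 12 peak at 4, attained at 14.
12–7–2–10–14

4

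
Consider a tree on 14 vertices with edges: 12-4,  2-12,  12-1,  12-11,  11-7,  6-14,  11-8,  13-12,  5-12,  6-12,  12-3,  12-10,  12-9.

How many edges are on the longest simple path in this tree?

4

A longest path is 8 – 11 – 12 – 6 – 14, with 4 edges.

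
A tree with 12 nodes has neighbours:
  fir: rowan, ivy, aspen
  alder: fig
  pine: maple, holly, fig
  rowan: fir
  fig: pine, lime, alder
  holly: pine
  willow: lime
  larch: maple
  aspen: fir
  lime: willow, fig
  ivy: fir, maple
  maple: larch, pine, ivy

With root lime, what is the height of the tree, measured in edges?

6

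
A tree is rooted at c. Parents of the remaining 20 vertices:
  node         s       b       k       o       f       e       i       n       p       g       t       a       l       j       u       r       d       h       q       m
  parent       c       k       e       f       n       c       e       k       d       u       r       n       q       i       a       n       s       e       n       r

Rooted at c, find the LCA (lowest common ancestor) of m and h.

Ancestors of m (toward the root): m, r, n, k, e, c.
Ancestors of h: h, e, c.
The deepest node appearing in both lists is e.

e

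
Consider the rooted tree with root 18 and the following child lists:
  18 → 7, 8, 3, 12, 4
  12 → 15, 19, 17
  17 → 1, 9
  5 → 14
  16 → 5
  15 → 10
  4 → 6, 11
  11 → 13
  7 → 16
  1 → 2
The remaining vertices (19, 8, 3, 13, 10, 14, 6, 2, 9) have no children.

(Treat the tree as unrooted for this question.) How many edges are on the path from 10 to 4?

4

Walking from 10: 10 - 15 - 12 - 18 - 4. Length 4.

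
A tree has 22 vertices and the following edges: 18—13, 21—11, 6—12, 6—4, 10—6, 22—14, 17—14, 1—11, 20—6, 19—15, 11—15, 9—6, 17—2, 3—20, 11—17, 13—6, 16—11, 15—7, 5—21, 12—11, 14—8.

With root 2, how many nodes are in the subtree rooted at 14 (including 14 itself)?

Descendants of 14 (including itself): 14, 8, 22. That's 3.

3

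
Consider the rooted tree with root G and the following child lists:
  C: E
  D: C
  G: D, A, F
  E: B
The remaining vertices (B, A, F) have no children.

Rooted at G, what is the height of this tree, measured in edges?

4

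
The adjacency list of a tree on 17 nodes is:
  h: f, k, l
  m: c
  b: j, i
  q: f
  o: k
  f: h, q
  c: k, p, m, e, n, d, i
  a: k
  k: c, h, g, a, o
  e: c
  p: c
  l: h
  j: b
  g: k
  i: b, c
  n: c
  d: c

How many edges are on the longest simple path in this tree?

7

A longest path is j-b-i-c-k-h-f-q, with 7 edges.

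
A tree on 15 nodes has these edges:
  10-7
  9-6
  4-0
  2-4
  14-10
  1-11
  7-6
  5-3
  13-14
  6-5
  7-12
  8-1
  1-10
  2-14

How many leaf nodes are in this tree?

7

Degree-1 nodes: 0, 3, 8, 9, 11, 12, 13 — 7 of them.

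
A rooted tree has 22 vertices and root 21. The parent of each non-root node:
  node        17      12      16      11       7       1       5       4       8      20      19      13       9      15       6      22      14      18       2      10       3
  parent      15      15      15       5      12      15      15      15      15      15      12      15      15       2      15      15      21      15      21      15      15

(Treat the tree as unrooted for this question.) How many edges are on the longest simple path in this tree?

5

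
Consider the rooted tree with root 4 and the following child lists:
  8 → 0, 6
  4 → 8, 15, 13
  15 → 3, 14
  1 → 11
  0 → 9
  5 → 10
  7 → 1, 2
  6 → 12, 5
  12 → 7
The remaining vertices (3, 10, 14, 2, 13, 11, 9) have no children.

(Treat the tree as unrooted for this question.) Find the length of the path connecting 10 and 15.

5

10–5–6–8–4–15: 5 edges.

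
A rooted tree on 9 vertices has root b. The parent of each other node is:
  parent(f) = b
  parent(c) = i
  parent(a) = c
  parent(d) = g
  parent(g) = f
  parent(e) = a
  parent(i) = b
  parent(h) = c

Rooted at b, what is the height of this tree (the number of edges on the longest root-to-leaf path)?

4

e sits deepest: b-i-c-a-e — 4 edges from the root.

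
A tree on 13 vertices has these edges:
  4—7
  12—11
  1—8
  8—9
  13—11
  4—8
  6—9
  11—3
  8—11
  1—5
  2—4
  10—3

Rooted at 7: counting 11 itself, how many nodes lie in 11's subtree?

5

11's subtree: {11, 3, 13, 12, 10}, size 5.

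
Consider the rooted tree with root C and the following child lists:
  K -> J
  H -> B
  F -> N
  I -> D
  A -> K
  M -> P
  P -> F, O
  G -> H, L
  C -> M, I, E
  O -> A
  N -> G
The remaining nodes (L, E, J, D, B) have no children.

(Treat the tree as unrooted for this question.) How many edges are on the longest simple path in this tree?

9

A longest path is J - K - A - O - P - F - N - G - H - B, with 9 edges.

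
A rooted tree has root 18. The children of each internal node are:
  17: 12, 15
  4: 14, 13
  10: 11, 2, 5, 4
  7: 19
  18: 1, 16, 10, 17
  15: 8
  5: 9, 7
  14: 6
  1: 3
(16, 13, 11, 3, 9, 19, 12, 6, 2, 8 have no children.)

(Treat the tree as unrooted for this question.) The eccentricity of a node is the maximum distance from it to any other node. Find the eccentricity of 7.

6

Distances from 7 peak at 6, attained at 8.
7-5-10-18-17-15-8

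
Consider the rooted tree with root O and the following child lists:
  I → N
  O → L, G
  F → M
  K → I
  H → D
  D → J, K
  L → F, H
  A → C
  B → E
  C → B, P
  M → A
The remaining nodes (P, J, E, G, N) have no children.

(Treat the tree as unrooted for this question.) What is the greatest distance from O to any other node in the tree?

7

The node farthest from O is E, via O–L–F–M–A–C–B–E — 7 edges.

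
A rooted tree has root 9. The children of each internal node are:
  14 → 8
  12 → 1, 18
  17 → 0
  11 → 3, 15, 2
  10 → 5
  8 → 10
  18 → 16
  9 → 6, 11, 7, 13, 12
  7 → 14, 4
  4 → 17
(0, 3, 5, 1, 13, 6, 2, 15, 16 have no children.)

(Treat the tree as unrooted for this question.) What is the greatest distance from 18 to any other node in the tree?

7

The node farthest from 18 is 5, via 18-12-9-7-14-8-10-5 — 7 edges.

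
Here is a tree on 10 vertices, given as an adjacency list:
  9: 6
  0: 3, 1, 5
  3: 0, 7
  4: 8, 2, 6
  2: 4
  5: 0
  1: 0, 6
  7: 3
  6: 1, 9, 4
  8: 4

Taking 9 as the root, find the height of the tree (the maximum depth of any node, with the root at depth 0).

7 sits deepest: 9 → 6 → 1 → 0 → 3 → 7 — 5 edges from the root.

5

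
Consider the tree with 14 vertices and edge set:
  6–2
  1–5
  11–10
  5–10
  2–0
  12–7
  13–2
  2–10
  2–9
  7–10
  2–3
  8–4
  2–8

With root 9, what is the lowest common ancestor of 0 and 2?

2

Path 0→root: 0 2 9; path 2→root: 2 9.
First common node: 2.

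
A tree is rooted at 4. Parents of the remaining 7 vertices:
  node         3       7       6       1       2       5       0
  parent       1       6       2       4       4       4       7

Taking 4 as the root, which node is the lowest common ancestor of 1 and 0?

4

Path 1→root: 1 4; path 0→root: 0 7 6 2 4.
First common node: 4.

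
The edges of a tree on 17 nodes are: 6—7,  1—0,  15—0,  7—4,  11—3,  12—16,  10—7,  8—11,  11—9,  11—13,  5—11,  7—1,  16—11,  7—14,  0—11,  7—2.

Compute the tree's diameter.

6

Starting from 4, a farthest node is 12 at distance 6.
One longest path: 4 – 7 – 1 – 0 – 11 – 16 – 12.
So the diameter is 6.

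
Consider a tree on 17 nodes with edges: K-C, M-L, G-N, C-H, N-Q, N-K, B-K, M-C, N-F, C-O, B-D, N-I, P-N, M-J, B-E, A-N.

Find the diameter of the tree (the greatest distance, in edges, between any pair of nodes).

5

A longest path is Q–N–K–C–M–J, with 5 edges.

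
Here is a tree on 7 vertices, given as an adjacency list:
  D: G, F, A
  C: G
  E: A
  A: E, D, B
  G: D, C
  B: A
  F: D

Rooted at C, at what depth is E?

Climbing from E to the root: E → A → D → G → C. That's 4 steps.

4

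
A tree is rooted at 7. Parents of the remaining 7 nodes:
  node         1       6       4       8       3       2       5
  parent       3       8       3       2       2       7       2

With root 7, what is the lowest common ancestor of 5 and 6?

Ancestors of 5 (toward the root): 5, 2, 7.
Ancestors of 6: 6, 8, 2, 7.
The deepest node appearing in both lists is 2.

2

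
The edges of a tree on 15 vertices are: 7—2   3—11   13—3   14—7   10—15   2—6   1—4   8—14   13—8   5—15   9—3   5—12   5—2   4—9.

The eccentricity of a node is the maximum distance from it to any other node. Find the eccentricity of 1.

11

Distances from 1 peak at 11, attained at 10.
1-4-9-3-13-8-14-7-2-5-15-10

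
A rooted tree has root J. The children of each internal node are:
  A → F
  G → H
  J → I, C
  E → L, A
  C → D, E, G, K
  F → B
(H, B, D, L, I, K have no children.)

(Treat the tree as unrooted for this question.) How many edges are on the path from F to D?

Walking from F: F–A–E–C–D. Length 4.

4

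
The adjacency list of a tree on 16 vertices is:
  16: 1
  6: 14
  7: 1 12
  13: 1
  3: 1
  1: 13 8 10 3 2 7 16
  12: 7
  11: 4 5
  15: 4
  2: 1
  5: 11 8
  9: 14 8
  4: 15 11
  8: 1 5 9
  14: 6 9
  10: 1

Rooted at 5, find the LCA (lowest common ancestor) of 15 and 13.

Ancestors of 15 (toward the root): 15, 4, 11, 5.
Ancestors of 13: 13, 1, 8, 5.
The deepest node appearing in both lists is 5.

5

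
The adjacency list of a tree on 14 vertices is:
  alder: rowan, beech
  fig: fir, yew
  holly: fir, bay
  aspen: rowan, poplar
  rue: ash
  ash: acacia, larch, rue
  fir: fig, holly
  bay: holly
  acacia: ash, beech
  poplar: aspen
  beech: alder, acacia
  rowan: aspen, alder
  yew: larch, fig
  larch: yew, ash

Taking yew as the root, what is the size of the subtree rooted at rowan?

3

Descendants of rowan (including itself): rowan, aspen, poplar. That's 3.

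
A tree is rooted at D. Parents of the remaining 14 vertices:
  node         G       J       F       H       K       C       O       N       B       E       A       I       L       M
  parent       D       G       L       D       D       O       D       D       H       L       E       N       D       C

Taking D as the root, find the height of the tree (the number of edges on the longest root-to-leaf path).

The longest root-to-leaf path is D-L-E-A (3 edges).

3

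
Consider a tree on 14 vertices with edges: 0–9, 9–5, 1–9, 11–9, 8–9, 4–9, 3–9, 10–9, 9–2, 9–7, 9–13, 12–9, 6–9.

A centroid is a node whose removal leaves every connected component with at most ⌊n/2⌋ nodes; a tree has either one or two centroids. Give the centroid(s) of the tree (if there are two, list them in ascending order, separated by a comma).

Delete 9: the remaining components have sizes 1, 1, 1, 1, 1, 1, 1, 1, 1, 1, 1, 1, 1. Max 1 ≤ 7, so 9 is a centroid.
No neighbour of 9 does as well, so 9 is the unique centroid.

9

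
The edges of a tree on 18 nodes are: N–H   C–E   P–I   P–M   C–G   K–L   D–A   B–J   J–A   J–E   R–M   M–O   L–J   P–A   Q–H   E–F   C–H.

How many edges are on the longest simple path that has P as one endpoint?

6

Distances from P peak at 6, attained at Q (N also at distance 6).
P–A–J–E–C–H–Q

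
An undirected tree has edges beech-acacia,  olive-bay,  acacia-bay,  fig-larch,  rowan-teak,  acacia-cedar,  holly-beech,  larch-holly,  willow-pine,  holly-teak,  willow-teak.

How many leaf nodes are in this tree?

5

The leaves are cedar, fig, olive, pine, rowan.
That is 5 leaves.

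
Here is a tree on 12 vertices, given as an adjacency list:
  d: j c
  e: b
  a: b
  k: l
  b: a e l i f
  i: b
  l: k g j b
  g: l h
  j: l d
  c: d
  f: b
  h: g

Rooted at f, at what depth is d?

4

Climbing from d to the root: d → j → l → b → f. That's 4 steps.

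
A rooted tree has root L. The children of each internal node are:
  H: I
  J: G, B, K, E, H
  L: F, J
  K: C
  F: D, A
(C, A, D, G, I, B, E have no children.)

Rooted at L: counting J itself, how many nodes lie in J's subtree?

The subtree rooted at J contains: J, E, H, B, K, G, I, C — 8 nodes.

8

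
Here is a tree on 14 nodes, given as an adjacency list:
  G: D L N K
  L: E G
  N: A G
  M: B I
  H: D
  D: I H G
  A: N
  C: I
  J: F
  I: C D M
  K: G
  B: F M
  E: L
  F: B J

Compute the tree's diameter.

A longest path is A-N-G-D-I-M-B-F-J, with 8 edges.

8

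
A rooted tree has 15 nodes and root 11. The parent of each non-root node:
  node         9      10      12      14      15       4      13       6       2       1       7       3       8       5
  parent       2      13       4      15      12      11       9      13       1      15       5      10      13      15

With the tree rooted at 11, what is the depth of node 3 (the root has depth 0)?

9

11 – 4 – 12 – 15 – 1 – 2 – 9 – 13 – 10 – 3 — 9 edges.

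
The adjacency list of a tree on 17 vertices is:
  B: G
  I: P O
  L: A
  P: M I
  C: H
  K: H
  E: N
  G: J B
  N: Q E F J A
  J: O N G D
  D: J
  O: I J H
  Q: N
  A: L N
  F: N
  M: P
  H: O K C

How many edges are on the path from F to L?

3

F - N - A - L: 3 edges.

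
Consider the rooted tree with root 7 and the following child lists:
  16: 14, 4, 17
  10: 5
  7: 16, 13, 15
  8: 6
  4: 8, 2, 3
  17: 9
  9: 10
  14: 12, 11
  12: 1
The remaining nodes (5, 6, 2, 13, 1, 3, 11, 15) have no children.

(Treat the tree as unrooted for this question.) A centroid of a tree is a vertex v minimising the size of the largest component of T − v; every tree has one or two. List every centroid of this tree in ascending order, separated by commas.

16

If 16 is removed the pieces have sizes 5, 4, 4, 3, all ≤ ⌊17/2⌋ = 8.
Every other node leaves some component of size > 8, so the centroid is unique.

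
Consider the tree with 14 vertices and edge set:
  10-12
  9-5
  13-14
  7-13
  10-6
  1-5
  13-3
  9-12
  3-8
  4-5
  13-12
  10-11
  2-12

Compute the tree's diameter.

6

Starting from 8, a farthest node is 4 at distance 6.
One longest path: 8–3–13–12–9–5–4.
So the diameter is 6.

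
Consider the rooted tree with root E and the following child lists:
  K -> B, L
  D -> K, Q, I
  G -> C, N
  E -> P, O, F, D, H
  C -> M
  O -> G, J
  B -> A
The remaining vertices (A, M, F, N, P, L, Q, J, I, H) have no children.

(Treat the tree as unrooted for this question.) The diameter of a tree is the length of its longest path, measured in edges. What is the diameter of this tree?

8

BFS from M reaches A last, at distance 8; BFS from A confirms no node is farther.
Path: M–C–G–O–E–D–K–B–A.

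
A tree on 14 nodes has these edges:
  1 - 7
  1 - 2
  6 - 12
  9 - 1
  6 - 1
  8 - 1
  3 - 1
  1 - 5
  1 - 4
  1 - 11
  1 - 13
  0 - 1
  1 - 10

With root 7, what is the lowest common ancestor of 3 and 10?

Path 3→root: 3 1 7; path 10→root: 10 1 7.
First common node: 1.

1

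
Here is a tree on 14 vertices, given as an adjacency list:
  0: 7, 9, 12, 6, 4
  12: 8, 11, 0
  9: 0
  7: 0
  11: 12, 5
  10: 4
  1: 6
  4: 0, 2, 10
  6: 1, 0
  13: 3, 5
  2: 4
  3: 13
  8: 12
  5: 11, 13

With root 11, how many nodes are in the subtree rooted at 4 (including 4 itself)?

3

4's subtree: {4, 10, 2}, size 3.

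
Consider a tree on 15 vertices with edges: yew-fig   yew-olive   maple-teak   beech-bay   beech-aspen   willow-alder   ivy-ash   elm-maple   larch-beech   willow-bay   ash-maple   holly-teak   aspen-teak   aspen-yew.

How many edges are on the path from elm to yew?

4

elm - maple - teak - aspen - yew: 4 edges.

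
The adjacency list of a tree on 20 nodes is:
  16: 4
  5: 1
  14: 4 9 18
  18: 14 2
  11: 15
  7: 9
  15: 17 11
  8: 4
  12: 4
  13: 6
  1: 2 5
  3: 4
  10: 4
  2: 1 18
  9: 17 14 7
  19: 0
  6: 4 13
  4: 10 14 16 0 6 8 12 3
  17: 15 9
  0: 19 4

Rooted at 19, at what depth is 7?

5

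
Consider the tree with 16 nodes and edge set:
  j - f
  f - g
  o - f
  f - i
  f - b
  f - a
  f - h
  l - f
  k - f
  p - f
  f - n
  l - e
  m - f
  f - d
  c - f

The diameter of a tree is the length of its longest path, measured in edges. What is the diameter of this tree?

BFS from e reaches b last, at distance 3; BFS from b confirms no node is farther.
Path: e–l–f–b.

3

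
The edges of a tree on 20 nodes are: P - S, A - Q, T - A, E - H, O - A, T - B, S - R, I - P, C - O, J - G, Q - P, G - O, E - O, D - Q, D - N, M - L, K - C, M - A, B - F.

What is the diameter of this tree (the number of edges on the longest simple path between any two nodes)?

7

BFS from R reaches J last, at distance 7; BFS from J confirms no node is farther.
Path: R – S – P – Q – A – O – G – J.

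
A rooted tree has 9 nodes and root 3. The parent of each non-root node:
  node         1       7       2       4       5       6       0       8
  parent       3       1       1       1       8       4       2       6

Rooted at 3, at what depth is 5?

5

Path from 3 to 5: 3 – 1 – 4 – 6 – 8 – 5, which has 5 edges.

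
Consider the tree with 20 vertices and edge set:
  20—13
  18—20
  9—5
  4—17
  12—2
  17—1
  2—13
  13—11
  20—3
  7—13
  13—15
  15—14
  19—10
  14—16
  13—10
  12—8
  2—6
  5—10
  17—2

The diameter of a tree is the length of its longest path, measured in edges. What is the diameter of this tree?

6

BFS from 4 reaches 9 last, at distance 6; BFS from 9 confirms no node is farther.
Path: 4 – 17 – 2 – 13 – 10 – 5 – 9.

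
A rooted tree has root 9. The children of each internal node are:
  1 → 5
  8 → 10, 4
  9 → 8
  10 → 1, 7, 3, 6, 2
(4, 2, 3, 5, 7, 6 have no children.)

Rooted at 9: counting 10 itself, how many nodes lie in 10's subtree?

Descendants of 10 (including itself): 10, 6, 2, 7, 1, 3, 5. That's 7.

7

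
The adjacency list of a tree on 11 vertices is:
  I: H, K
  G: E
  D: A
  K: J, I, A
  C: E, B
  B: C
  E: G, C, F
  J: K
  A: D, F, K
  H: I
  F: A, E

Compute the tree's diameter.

7

A longest path is H – I – K – A – F – E – C – B, with 7 edges.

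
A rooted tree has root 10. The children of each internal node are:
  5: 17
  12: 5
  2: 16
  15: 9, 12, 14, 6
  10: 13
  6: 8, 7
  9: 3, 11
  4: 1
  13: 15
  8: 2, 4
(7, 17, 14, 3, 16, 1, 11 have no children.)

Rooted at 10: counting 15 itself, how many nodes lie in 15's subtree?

15's subtree: {15, 12, 6, 9, 14, 5, 7, 8, 11, 3, 17, 2, 4, 16, 1}, size 15.

15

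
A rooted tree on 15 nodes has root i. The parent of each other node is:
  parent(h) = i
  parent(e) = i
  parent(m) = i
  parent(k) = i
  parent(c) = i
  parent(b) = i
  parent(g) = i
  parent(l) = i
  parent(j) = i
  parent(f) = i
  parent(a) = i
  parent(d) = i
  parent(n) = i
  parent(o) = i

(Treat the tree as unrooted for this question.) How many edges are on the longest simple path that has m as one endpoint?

2

Distances from m peak at 2, attained at e (f, n, a, k, d, c, l, h, b, g, o, j also at distance 2).
m–i–e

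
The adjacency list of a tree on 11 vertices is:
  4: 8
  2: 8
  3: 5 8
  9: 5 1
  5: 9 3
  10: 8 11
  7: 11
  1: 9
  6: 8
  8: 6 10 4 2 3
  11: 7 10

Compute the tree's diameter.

A longest path is 7–11–10–8–3–5–9–1, with 7 edges.

7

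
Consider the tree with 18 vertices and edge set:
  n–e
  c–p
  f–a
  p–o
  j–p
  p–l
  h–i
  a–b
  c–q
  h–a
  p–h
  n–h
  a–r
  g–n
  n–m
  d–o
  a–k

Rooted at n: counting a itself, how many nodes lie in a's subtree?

5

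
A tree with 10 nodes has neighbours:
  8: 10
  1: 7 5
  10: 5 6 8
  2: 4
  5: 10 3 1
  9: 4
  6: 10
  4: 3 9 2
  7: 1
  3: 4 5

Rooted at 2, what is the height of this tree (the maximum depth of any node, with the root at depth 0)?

5

A deepest node is 8, reached by 2 → 4 → 3 → 5 → 10 → 8.
That path has 5 edges, so the height is 5.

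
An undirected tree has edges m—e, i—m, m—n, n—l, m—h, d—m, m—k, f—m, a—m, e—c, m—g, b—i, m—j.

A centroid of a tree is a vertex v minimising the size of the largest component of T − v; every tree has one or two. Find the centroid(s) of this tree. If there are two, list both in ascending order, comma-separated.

If m is removed the pieces have sizes 2, 2, 2, 1, 1, 1, 1, 1, 1, 1, all ≤ ⌊14/2⌋ = 7.
Every other node leaves some component of size > 7, so the centroid is unique.

m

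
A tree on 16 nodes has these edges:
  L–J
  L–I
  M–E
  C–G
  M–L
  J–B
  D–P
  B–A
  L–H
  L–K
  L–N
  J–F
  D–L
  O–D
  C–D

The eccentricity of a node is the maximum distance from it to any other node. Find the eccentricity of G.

A farthest node from G is A.
The path G–C–D–L–J–B–A has 6 edges.

6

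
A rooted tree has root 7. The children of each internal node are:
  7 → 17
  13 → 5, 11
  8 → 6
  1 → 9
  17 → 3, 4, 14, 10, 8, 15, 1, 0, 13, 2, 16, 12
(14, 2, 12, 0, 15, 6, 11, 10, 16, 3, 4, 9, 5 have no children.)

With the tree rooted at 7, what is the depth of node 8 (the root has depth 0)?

2

7–17–8 — 2 edges.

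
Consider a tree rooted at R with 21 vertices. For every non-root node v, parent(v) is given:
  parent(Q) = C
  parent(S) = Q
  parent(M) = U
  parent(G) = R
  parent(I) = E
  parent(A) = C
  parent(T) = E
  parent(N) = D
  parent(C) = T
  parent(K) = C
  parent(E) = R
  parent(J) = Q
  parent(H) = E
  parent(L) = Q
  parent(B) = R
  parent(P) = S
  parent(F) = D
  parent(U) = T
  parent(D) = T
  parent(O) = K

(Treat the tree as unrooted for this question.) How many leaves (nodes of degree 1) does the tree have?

Exactly 12 nodes have a single neighbour: A, B, F, G, H, I, J, L, M, N, O, P.

12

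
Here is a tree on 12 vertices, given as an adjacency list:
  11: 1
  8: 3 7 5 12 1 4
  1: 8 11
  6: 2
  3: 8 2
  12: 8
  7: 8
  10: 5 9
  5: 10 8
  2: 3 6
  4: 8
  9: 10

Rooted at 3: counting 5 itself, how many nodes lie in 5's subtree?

3

The subtree rooted at 5 contains: 5, 10, 9 — 3 nodes.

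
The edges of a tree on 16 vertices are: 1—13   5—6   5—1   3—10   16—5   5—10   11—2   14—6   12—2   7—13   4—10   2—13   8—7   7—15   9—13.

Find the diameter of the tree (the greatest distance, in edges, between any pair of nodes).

6

Starting from 14, a farthest node is 11 at distance 6.
One longest path: 14 - 6 - 5 - 1 - 13 - 2 - 11.
So the diameter is 6.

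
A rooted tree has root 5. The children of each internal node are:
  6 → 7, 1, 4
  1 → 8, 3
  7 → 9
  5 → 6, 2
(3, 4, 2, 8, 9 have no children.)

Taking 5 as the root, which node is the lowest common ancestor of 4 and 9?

6

4's ancestor chain is 4, 6, 5 and 9's is 9, 7, 6, 5; they first meet at 6.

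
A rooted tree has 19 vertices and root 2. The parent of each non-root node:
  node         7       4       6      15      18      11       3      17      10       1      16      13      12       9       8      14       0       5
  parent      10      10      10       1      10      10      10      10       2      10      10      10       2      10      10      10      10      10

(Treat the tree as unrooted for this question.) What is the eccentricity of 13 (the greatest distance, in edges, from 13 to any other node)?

3

A farthest node from 13 is 15 (12 also at distance 3).
The path 13–10–1–15 has 3 edges.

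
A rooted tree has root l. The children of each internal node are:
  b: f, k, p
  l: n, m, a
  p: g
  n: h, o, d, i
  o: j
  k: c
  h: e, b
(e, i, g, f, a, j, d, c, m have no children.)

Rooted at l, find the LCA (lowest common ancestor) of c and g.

c's ancestor chain is c, k, b, h, n, l and g's is g, p, b, h, n, l; they first meet at b.

b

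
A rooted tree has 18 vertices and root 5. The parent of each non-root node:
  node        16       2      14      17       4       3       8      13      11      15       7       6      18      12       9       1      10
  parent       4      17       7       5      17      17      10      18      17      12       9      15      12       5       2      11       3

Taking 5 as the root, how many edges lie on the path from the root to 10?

3

Climbing from 10 to the root: 10–3–17–5. That's 3 steps.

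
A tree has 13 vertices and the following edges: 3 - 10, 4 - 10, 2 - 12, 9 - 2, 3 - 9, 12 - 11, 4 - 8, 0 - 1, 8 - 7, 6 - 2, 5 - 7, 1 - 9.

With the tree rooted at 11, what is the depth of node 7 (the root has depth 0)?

Path from 11 to 7: 11–12–2–9–3–10–4–8–7, which has 8 edges.

8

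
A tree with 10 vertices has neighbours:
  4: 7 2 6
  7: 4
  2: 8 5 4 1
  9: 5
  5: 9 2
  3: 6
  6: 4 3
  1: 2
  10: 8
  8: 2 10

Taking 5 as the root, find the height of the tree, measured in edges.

4

The longest root-to-leaf path is 5-2-4-6-3 (4 edges).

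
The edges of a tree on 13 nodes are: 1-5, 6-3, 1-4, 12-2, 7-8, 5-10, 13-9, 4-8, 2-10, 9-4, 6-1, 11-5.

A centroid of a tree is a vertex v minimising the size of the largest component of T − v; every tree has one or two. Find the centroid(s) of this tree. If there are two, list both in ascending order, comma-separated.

Delete 1: the remaining components have sizes 5, 5, 2. Max 5 ≤ 6, so 1 is a centroid.
Every other node leaves some component of size > 6, so the centroid is unique.

1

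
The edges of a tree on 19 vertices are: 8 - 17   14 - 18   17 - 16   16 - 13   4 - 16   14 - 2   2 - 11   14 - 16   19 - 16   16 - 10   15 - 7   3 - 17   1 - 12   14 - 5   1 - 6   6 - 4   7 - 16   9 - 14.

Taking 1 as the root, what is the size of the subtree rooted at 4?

16

Descendants of 4 (including itself): 4, 16, 17, 14, 7, 10, 13, 19, 8, 3, 2, 18, 5, 9, 15, 11. That's 16.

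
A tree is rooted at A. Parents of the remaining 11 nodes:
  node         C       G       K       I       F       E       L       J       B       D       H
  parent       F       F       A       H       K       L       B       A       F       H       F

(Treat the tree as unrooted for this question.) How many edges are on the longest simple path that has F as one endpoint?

3

Distances from F peak at 3, attained at J (E also at distance 3).
F – K – A – J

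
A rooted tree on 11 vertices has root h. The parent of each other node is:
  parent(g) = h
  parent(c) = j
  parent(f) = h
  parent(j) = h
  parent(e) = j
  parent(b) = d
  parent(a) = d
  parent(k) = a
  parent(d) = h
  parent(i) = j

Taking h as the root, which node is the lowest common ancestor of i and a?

h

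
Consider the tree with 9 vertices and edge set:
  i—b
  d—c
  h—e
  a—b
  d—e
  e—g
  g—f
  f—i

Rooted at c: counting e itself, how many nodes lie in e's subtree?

7

Descendants of e (including itself): e, g, h, f, i, b, a. That's 7.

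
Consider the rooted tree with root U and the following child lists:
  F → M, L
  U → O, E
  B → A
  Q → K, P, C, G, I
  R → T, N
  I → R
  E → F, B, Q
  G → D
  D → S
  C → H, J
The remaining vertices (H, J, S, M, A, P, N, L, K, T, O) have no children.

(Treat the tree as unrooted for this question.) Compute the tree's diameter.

6

Starting from A, a farthest node is S at distance 6.
One longest path: A - B - E - Q - G - D - S.
So the diameter is 6.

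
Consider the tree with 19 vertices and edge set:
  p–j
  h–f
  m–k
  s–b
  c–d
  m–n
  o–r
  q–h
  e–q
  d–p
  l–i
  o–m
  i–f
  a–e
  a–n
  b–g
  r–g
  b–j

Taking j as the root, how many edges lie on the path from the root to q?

9

Path from j to q: j → b → g → r → o → m → n → a → e → q, which has 9 edges.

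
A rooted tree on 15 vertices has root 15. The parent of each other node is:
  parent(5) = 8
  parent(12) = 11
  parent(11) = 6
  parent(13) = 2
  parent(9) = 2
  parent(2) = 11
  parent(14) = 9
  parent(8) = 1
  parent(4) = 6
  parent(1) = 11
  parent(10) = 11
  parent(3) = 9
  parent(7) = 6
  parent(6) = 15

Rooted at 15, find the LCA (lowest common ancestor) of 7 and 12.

6

7's ancestor chain is 7, 6, 15 and 12's is 12, 11, 6, 15; they first meet at 6.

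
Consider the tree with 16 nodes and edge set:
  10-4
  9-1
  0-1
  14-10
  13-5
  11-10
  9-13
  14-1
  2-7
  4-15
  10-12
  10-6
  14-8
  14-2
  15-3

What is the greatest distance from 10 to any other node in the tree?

The node farthest from 10 is 5, via 10 – 14 – 1 – 9 – 13 – 5 — 5 edges.

5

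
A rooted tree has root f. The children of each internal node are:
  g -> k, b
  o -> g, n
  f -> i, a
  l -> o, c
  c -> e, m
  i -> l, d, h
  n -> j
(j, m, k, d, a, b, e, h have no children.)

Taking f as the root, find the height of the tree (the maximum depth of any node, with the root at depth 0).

A deepest node is b, reached by f–i–l–o–g–b.
That path has 5 edges, so the height is 5.

5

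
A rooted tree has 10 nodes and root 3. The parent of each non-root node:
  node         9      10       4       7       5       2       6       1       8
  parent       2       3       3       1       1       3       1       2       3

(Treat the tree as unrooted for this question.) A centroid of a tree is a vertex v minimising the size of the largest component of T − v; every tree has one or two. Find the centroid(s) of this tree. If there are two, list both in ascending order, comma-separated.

2

Delete 2: the remaining components have sizes 4, 4, 1. Max 4 ≤ 5, so 2 is a centroid.
Every other node leaves some component of size > 5, so the centroid is unique.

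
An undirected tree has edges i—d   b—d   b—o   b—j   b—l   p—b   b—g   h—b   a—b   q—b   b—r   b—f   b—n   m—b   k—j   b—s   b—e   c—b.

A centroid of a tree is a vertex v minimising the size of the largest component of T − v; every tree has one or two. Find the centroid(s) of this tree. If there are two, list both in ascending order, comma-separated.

b

Delete b: the remaining components have sizes 2, 2, 1, 1, 1, 1, 1, 1, 1, 1, 1, 1, 1, 1, 1, 1. Max 2 ≤ 9, so b is a centroid.
Every other node leaves some component of size > 9, so the centroid is unique.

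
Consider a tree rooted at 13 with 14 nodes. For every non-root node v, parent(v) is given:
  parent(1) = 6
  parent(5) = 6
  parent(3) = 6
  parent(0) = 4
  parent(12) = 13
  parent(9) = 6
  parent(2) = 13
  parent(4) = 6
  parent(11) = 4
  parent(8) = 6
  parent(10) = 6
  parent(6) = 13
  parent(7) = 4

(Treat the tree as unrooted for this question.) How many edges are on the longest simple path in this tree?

4

Starting from 12, a farthest node is 7 at distance 4.
One longest path: 12 - 13 - 6 - 4 - 7.
So the diameter is 4.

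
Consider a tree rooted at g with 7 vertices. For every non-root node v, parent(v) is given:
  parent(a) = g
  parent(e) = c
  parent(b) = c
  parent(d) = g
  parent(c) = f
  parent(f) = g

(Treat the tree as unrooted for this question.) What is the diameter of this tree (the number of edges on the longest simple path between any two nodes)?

4

Starting from e, a farthest node is a at distance 4.
One longest path: e – c – f – g – a.
So the diameter is 4.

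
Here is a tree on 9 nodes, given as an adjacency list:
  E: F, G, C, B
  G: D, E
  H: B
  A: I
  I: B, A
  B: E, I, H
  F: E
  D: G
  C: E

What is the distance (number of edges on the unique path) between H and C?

The path is H – B – E – C, which has 3 edges.

3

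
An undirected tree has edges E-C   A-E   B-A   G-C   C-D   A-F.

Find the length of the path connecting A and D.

3

Walking from A: A – E – C – D. Length 3.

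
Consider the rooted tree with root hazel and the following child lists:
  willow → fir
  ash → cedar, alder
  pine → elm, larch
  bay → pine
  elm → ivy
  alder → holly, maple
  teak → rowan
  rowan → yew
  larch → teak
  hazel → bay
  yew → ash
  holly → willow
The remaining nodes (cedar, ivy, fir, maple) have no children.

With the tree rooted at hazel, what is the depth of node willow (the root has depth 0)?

Climbing from willow to the root: willow → holly → alder → ash → yew → rowan → teak → larch → pine → bay → hazel. That's 10 steps.

10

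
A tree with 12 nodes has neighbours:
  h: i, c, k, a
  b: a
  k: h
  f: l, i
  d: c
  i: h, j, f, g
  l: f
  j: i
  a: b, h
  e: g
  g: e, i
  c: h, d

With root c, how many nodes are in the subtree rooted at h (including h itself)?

h's subtree: {h, i, a, k, f, j, g, b, l, e}, size 10.

10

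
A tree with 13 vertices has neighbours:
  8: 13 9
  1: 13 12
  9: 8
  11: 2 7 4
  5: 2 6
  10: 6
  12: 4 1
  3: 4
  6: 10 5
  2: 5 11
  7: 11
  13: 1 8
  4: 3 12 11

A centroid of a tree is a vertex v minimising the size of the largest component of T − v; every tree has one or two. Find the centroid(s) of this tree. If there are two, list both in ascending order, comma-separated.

4

If 4 is removed the pieces have sizes 6, 5, 1, all ≤ ⌊13/2⌋ = 6.
Every other node leaves some component of size > 6, so the centroid is unique.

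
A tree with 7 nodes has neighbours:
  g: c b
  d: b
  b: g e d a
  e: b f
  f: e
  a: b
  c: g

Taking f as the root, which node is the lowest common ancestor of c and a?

b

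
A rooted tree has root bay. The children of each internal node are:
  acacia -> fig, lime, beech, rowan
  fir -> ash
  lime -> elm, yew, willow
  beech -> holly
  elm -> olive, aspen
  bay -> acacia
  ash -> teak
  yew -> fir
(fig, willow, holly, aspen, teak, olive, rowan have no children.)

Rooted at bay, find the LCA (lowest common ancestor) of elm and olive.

Ancestors of elm (toward the root): elm, lime, acacia, bay.
Ancestors of olive: olive, elm, lime, acacia, bay.
The deepest node appearing in both lists is elm.

elm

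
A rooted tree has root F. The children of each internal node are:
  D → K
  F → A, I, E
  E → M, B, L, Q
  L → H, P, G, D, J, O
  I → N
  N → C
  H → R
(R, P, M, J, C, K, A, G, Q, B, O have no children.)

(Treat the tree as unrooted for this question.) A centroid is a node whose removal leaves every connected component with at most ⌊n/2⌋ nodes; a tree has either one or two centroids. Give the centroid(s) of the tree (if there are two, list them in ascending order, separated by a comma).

E, L

Delete L: the remaining components have sizes 9, 2, 2, 1, 1, 1, 1. Max 9 ≤ 9, so L is a centroid.
Its neighbour E also leaves a largest component of size 9, so both are centroids.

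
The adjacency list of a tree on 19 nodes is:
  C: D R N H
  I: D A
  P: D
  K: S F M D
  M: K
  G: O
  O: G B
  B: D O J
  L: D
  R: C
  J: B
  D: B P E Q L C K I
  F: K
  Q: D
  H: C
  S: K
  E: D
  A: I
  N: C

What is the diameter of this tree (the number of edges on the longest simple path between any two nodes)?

Starting from G, a farthest node is N at distance 5.
One longest path: G – O – B – D – C – N.
So the diameter is 5.

5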